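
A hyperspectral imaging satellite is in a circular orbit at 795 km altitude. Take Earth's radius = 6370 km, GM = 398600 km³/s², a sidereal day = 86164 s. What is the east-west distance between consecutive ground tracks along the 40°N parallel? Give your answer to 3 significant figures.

2150 km

Semi-major axis a = 6370 + 795 = 7165 km. Period T = 2π√(a³/μ) = 2π√(7165³/398600) = 6035.8 s = 100.60 min.
Node shift per orbit = (6035.8/86164) × 360° = 25.22°.
Equatorial spacing = 25.22 × 111.2 km/° = 2804 km.
At 40° latitude, spacing = 2804 × cos(40°) = 2148 km.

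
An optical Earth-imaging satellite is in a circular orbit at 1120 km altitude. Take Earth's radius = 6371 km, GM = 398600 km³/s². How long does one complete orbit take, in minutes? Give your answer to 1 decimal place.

Semi-major axis a = 6371 + 1120 = 7491 km. Period T = 2π√(a³/μ) = 2π√(7491³/398600) = 6452.4 s = 107.54 min.

107.5 min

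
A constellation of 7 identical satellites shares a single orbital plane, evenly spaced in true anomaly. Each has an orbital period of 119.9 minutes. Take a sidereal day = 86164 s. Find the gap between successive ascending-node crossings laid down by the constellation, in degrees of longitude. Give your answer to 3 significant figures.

4.29°

T = 119.9 min = 7194.0 s.
Single-satellite node shift = (7194.0/86164) × 360° = 30.06°.
With 7 satellites evenly phased, successive equator crossings are 30.06/7 = 4.294° apart.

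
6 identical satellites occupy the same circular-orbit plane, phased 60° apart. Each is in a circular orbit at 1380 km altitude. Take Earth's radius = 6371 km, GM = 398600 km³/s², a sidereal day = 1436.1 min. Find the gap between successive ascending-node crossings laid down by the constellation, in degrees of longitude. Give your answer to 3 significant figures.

4.73°

Semi-major axis a = 6371 + 1380 = 7751 km. Period T = 2π√(a³/μ) = 2π√(7751³/398600) = 6791.2 s = 113.19 min.
Single-satellite node shift = (6791.2/86166) × 360° = 28.37°.
With 6 satellites evenly phased, successive equator crossings are 28.37/6 = 4.729° apart.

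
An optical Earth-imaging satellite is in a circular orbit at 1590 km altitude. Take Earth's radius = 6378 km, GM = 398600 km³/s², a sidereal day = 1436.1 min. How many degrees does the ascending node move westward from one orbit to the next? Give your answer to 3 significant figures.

Semi-major axis a = 6378 + 1590 = 7968 km. Period T = 2π√(a³/μ) = 2π√(7968³/398600) = 7078.4 s = 117.97 min.
During one orbit Earth rotates (7078.4 / 86166) × 360° = 29.57°.

29.6°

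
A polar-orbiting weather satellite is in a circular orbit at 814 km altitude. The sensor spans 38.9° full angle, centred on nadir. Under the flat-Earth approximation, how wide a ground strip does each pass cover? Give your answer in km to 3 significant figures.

575 km

Half-angle = 38.9°/2 = 19.45°.
Swath width ≈ 2h·tan(θ/2) = 2 × 814 × tan(19.45°) = 574.9 km.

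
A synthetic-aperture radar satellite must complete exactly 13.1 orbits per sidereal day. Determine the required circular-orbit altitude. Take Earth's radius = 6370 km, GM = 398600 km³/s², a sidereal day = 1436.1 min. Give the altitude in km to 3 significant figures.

1220 km

Required period T = 86166 / 13.1 = 6577.6 s.
From T = 2π√(a³/μ): a = (μ T²/4π²)^(1/3) = (398600 × 6577.6² / 4π²)^(1/3) = 7588 km.
Altitude h = a − R = 7588 − 6370 = 1218 km.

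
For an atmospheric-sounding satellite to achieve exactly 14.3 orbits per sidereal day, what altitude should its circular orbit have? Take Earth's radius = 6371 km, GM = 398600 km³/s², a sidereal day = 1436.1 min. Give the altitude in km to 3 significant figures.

Required period T = 86166 / 14.3 = 6025.6 s.
From T = 2π√(a³/μ): a = (μ T²/4π²)^(1/3) = (398600 × 6025.6² / 4π²)^(1/3) = 7157 km.
Altitude h = a − R = 7157 − 6371 = 786 km.

786 km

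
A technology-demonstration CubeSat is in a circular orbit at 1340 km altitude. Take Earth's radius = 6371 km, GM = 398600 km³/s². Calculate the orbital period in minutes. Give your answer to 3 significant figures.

112 min

Semi-major axis a = 6371 + 1340 = 7711 km. Period T = 2π√(a³/μ) = 2π√(7711³/398600) = 6738.7 s = 112.31 min.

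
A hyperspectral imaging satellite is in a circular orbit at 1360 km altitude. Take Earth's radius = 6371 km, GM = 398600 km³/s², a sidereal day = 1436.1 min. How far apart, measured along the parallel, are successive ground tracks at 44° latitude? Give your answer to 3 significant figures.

Semi-major axis a = 6371 + 1360 = 7731 km. Period T = 2π√(a³/μ) = 2π√(7731³/398600) = 6765.0 s = 112.75 min.
Node shift per orbit = (6765.0/86166) × 360° = 28.26°.
Equatorial spacing = 28.26 × 111.2 km/° = 3143 km.
At 44° latitude, spacing = 3143 × cos(44°) = 2261 km.

2260 km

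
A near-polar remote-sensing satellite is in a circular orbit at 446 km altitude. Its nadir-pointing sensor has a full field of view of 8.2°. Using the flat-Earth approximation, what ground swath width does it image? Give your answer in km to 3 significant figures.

63.9 km

Half-angle = 8.2°/2 = 4.1°.
Swath width ≈ 2h·tan(θ/2) = 2 × 446 × tan(4.1°) = 63.9 km.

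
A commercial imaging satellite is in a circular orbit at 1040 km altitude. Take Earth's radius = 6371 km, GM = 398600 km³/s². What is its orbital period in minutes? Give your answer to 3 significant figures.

Semi-major axis a = 6371 + 1040 = 7411 km. Period T = 2π√(a³/μ) = 2π√(7411³/398600) = 6349.3 s = 105.82 min.

106 min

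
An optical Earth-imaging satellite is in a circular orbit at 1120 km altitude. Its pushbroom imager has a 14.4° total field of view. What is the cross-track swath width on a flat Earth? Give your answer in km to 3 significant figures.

283 km

Half-angle = 14.4°/2 = 7.2°.
Swath width ≈ 2h·tan(θ/2) = 2 × 1120 × tan(7.2°) = 283.0 km.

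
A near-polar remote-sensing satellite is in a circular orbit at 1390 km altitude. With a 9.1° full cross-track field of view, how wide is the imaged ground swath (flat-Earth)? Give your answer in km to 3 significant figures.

Half-angle = 9.1°/2 = 4.55°.
Swath width ≈ 2h·tan(θ/2) = 2 × 1390 × tan(4.55°) = 221.2 km.

221 km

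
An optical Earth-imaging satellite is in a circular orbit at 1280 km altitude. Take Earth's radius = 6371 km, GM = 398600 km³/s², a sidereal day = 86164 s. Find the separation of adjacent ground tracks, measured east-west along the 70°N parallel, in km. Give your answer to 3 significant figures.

Semi-major axis a = 6371 + 1280 = 7651 km. Period T = 2π√(a³/μ) = 2π√(7651³/398600) = 6660.2 s = 111.00 min.
Node shift per orbit = (6660.2/86164) × 360° = 27.83°.
Equatorial spacing = 27.83 × 111.2 km/° = 3094 km.
At 70° latitude, spacing = 3094 × cos(70°) = 1058 km.

1060 km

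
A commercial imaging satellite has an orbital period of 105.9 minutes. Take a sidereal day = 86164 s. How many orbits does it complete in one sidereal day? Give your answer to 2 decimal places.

T = 105.9 min = 6354.0 s.
Orbits per sidereal day = 86164 / 6354.0 = 13.561.

13.56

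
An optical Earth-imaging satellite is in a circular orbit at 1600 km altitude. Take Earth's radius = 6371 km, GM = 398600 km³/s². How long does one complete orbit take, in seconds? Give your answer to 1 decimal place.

Semi-major axis a = 6371 + 1600 = 7971 km. Period T = 2π√(a³/μ) = 2π√(7971³/398600) = 7082.4 s = 118.04 min.

7082.4 seconds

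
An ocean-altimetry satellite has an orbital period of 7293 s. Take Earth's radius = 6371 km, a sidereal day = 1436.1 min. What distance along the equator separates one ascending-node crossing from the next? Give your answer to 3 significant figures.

3390 km

During one orbit Earth rotates (7293.0 / 86166) × 360° = 30.47°.
At the equator that is 30.47° × (2π·6371/360) km/° = 30.47 × 111.2 = 3388 km.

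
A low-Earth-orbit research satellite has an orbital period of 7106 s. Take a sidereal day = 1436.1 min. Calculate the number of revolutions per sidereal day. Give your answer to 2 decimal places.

Orbits per sidereal day = 86166 / 7106.0 = 12.126.

12.13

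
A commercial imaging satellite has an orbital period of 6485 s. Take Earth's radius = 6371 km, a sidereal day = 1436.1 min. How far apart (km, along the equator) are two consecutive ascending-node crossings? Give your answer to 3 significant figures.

3010 km

During one orbit Earth rotates (6485.0 / 86166) × 360° = 27.09°.
At the equator that is 27.09° × (2π·6371/360) km/° = 27.09 × 111.2 = 3013 km.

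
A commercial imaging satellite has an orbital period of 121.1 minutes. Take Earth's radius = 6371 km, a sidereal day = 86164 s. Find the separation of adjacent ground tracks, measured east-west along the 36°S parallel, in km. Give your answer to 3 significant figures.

T = 121.1 min = 7266.0 s.
Node shift per orbit = (7266.0/86164) × 360° = 30.36°.
Equatorial spacing = 30.36 × 111.2 km/° = 3376 km.
At 36° latitude, spacing = 3376 × cos(36°) = 2731 km.

2730 km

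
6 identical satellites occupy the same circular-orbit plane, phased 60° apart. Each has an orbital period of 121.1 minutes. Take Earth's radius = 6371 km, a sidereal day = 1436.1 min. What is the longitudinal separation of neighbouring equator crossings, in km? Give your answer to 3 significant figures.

563 km

T = 121.1 min = 7266.0 s.
Single-satellite node shift = (7266.0/86166) × 360° = 30.36°.
With 6 satellites evenly phased, successive equator crossings are 30.36/6 = 5.060° apart.
That is 5.060 × 111.2 = 563 km at the equator.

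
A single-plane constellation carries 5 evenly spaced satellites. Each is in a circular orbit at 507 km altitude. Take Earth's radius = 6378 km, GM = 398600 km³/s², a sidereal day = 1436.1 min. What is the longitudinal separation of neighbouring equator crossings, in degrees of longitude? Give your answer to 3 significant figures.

Semi-major axis a = 6378 + 507 = 6885 km. Period T = 2π√(a³/μ) = 2π√(6885³/398600) = 5685.5 s = 94.76 min.
Single-satellite node shift = (5685.5/86166) × 360° = 23.75°.
With 5 satellites evenly phased, successive equator crossings are 23.75/5 = 4.751° apart.

4.75°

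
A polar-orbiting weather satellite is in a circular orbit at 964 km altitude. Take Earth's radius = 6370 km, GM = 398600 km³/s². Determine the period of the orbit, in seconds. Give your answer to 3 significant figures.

6250 seconds

Semi-major axis a = 6370 + 964 = 7334 km. Period T = 2π√(a³/μ) = 2π√(7334³/398600) = 6250.6 s = 104.18 min.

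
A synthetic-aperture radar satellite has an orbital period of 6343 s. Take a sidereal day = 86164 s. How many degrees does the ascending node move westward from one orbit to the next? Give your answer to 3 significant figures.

26.5°

During one orbit Earth rotates (6343.0 / 86164) × 360° = 26.50°.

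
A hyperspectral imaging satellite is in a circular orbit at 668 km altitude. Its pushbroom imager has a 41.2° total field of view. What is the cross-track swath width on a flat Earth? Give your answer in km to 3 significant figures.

502 km

Half-angle = 41.2°/2 = 20.6°.
Swath width ≈ 2h·tan(θ/2) = 2 × 668 × tan(20.6°) = 502.2 km.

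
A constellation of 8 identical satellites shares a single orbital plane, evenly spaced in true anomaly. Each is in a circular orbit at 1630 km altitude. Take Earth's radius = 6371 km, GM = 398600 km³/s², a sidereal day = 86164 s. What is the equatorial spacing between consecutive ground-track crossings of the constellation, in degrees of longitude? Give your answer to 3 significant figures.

3.72°

Semi-major axis a = 6371 + 1630 = 8001 km. Period T = 2π√(a³/μ) = 2π√(8001³/398600) = 7122.4 s = 118.71 min.
Single-satellite node shift = (7122.4/86164) × 360° = 29.76°.
With 8 satellites evenly phased, successive equator crossings are 29.76/8 = 3.720° apart.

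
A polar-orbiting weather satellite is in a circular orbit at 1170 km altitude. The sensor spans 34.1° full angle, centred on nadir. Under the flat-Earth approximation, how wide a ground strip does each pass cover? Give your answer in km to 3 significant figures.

718 km

Half-angle = 34.1°/2 = 17.05°.
Swath width ≈ 2h·tan(θ/2) = 2 × 1170 × tan(17.05°) = 717.6 km.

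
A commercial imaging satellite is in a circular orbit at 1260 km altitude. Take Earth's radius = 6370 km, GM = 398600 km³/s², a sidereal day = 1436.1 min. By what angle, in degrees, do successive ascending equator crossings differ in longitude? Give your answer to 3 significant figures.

Semi-major axis a = 6370 + 1260 = 7630 km. Period T = 2π√(a³/μ) = 2π√(7630³/398600) = 6632.8 s = 110.55 min.
During one orbit Earth rotates (6632.8 / 86166) × 360° = 27.71°.

27.7°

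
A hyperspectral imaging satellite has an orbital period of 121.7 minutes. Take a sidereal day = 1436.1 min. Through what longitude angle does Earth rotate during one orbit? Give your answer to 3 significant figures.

30.5°

T = 121.7 min = 7302.0 s.
During one orbit Earth rotates (7302.0 / 86166) × 360° = 30.51°.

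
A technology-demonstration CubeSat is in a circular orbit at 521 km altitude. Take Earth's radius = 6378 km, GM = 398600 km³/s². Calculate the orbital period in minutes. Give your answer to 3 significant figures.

Semi-major axis a = 6378 + 521 = 6899 km. Period T = 2π√(a³/μ) = 2π√(6899³/398600) = 5702.8 s = 95.05 min.

95.0 min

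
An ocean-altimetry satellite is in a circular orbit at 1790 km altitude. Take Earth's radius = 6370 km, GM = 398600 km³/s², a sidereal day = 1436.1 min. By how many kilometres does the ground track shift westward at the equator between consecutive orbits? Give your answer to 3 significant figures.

Semi-major axis a = 6370 + 1790 = 8160 km. Period T = 2π√(a³/μ) = 2π√(8160³/398600) = 7335.8 s = 122.26 min.
During one orbit Earth rotates (7335.8 / 86166) × 360° = 30.65°.
At the equator that is 30.65° × (2π·6370/360) km/° = 30.65 × 111.2 = 3407 km.

3410 km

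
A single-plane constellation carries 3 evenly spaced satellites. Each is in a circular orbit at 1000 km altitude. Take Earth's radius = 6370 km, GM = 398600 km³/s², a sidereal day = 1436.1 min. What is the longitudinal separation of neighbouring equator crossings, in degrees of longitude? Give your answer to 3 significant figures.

Semi-major axis a = 6370 + 1000 = 7370 km. Period T = 2π√(a³/μ) = 2π√(7370³/398600) = 6296.7 s = 104.94 min.
Single-satellite node shift = (6296.7/86166) × 360° = 26.31°.
With 3 satellites evenly phased, successive equator crossings are 26.31/3 = 8.769° apart.

8.77°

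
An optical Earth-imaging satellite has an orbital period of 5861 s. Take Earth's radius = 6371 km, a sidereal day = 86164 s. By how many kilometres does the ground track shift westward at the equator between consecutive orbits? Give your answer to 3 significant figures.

2720 km

During one orbit Earth rotates (5861.0 / 86164) × 360° = 24.49°.
At the equator that is 24.49° × (2π·6371/360) km/° = 24.49 × 111.2 = 2723 km.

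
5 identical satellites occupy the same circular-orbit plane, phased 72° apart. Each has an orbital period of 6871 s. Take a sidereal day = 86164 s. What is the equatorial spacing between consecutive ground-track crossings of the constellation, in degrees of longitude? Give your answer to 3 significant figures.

5.74°

Single-satellite node shift = (6871.0/86164) × 360° = 28.71°.
With 5 satellites evenly phased, successive equator crossings are 28.71/5 = 5.742° apart.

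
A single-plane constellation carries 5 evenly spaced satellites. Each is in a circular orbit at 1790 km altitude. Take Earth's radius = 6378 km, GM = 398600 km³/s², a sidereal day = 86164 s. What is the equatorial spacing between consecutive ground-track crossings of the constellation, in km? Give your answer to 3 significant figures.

683 km

Semi-major axis a = 6378 + 1790 = 8168 km. Period T = 2π√(a³/μ) = 2π√(8168³/398600) = 7346.6 s = 122.44 min.
Single-satellite node shift = (7346.6/86164) × 360° = 30.69°.
With 5 satellites evenly phased, successive equator crossings are 30.69/5 = 6.139° apart.
That is 6.139 × 111.3 = 683 km at the equator.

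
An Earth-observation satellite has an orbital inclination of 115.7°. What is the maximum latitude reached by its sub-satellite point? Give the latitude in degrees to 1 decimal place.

Retrograde orbit: the ground track reaches ±(180° − i) = ±(180 − 115.7) = ±64.3°.

64.3°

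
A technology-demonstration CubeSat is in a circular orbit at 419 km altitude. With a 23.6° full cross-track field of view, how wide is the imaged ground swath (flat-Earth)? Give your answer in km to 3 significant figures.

Half-angle = 23.6°/2 = 11.8°.
Swath width ≈ 2h·tan(θ/2) = 2 × 419 × tan(11.8°) = 175.1 km.

175 km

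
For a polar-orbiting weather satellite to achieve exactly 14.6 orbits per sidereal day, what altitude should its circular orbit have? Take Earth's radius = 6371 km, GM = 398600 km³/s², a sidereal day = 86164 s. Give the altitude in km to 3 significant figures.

687 km

Required period T = 86164 / 14.6 = 5901.6 s.
From T = 2π√(a³/μ): a = (μ T²/4π²)^(1/3) = (398600 × 5901.6² / 4π²)^(1/3) = 7058 km.
Altitude h = a − R = 7058 − 6371 = 687 km.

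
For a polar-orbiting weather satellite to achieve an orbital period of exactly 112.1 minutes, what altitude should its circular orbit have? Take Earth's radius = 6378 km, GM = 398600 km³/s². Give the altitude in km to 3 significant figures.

T = 112.1 min = 6726.0 s.
From T = 2π√(a³/μ): a = (μ T²/4π²)^(1/3) = (398600 × 6726.0² / 4π²)^(1/3) = 7701 km.
Altitude h = a − R = 7701 − 6378 = 1323 km.

1320 km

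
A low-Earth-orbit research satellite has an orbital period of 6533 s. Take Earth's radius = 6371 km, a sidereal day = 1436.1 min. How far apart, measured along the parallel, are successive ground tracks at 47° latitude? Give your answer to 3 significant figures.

2070 km

Node shift per orbit = (6533.0/86166) × 360° = 27.29°.
Equatorial spacing = 27.29 × 111.2 km/° = 3035 km.
At 47° latitude, spacing = 3035 × cos(47°) = 2070 km.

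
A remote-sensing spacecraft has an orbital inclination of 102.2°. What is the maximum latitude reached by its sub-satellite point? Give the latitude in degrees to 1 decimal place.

77.8°

Retrograde orbit: the ground track reaches ±(180° − i) = ±(180 − 102.2) = ±77.8°.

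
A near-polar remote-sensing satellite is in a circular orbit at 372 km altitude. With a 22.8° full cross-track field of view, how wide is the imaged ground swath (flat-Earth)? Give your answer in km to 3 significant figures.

Half-angle = 22.8°/2 = 11.4°.
Swath width ≈ 2h·tan(θ/2) = 2 × 372 × tan(11.4°) = 150.0 km.

150 km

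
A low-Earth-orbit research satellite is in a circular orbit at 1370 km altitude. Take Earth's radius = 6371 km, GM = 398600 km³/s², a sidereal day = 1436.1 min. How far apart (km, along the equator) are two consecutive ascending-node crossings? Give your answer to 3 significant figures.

Semi-major axis a = 6371 + 1370 = 7741 km. Period T = 2π√(a³/μ) = 2π√(7741³/398600) = 6778.1 s = 112.97 min.
During one orbit Earth rotates (6778.1 / 86166) × 360° = 28.32°.
At the equator that is 28.32° × (2π·6371/360) km/° = 28.32 × 111.2 = 3149 km.

3150 km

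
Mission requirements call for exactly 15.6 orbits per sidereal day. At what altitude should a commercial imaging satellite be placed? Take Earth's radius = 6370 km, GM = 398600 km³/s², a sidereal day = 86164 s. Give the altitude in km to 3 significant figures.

383 km

Required period T = 86164 / 15.6 = 5523.3 s.
From T = 2π√(a³/μ): a = (μ T²/4π²)^(1/3) = (398600 × 5523.3² / 4π²)^(1/3) = 6753 km.
Altitude h = a − R = 6753 − 6370 = 383 km.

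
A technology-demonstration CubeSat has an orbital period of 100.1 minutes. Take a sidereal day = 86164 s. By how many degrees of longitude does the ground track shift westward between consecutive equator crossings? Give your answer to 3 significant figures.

25.1°

T = 100.1 min = 6006.0 s.
During one orbit Earth rotates (6006.0 / 86164) × 360° = 25.09°.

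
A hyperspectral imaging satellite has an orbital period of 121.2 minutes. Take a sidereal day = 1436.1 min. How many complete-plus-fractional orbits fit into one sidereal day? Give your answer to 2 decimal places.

T = 121.2 min = 7272.0 s.
Orbits per sidereal day = 86166 / 7272.0 = 11.849.

11.85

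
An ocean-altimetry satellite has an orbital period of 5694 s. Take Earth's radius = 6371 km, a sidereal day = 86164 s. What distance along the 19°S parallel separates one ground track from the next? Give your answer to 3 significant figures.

Node shift per orbit = (5694.0/86164) × 360° = 23.79°.
Equatorial spacing = 23.79 × 111.2 km/° = 2645 km.
At 19° latitude, spacing = 2645 × cos(19°) = 2501 km.

2500 km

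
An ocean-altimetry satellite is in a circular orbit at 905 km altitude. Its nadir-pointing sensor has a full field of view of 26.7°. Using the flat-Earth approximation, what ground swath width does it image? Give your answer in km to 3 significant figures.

430 km

Half-angle = 26.7°/2 = 13.35°.
Swath width ≈ 2h·tan(θ/2) = 2 × 905 × tan(13.35°) = 429.5 km.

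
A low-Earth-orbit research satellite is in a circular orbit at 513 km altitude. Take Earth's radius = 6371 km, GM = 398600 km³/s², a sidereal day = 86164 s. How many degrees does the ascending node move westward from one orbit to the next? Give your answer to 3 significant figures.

Semi-major axis a = 6371 + 513 = 6884 km. Period T = 2π√(a³/μ) = 2π√(6884³/398600) = 5684.2 s = 94.74 min.
During one orbit Earth rotates (5684.2 / 86164) × 360° = 23.75°.

23.7°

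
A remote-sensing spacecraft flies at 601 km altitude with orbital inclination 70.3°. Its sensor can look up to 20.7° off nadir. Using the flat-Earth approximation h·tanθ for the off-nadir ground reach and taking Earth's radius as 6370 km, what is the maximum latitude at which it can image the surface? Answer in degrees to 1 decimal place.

For a prograde orbit the ground track reaches latitude ±i = ±70.3°.
Sensor half-swath on the ground ≈ 601·tan(20.7°) = 227 km = 2.04° of latitude.
Maximum observable latitude ≈ 70.3 + 2.04 = 72.3°.

72.3°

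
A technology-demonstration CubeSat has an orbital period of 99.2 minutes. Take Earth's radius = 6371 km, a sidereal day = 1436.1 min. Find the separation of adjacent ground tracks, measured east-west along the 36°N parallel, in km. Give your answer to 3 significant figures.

2240 km

T = 99.2 min = 5952.0 s.
Node shift per orbit = (5952.0/86166) × 360° = 24.87°.
Equatorial spacing = 24.87 × 111.2 km/° = 2765 km.
At 36° latitude, spacing = 2765 × cos(36°) = 2237 km.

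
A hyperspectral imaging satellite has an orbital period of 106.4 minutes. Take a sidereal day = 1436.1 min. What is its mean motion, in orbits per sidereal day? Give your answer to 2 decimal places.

T = 106.4 min = 6384.0 s.
Orbits per sidereal day = 86166 / 6384.0 = 13.497.

13.50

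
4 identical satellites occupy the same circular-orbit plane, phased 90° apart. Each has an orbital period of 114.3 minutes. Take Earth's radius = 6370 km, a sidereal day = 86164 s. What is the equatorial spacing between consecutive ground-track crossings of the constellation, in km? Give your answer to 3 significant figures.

796 km

T = 114.3 min = 6858.0 s.
Single-satellite node shift = (6858.0/86164) × 360° = 28.65°.
With 4 satellites evenly phased, successive equator crossings are 28.65/4 = 7.163° apart.
That is 7.163 × 111.2 = 796 km at the equator.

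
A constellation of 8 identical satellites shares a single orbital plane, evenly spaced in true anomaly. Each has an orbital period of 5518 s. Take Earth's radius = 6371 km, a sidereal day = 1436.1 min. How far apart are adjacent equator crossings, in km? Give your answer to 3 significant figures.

Single-satellite node shift = (5518.0/86166) × 360° = 23.05°.
With 8 satellites evenly phased, successive equator crossings are 23.05/8 = 2.882° apart.
That is 2.882 × 111.2 = 320 km at the equator.

320 km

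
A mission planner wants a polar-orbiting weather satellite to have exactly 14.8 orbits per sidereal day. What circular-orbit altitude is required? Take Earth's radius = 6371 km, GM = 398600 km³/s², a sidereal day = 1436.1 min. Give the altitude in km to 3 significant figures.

Required period T = 86166 / 14.8 = 5822.0 s.
From T = 2π√(a³/μ): a = (μ T²/4π²)^(1/3) = (398600 × 5822.0² / 4π²)^(1/3) = 6995 km.
Altitude h = a − R = 6995 − 6371 = 624 km.

624 km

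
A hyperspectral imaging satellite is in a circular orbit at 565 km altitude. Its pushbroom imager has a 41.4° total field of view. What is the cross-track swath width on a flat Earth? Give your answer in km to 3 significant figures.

427 km

Half-angle = 41.4°/2 = 20.7°.
Swath width ≈ 2h·tan(θ/2) = 2 × 565 × tan(20.7°) = 427.0 km.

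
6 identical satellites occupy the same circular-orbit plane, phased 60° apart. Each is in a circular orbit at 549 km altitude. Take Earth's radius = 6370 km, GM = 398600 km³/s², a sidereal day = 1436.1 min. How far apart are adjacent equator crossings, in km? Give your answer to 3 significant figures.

443 km

Semi-major axis a = 6370 + 549 = 6919 km. Period T = 2π√(a³/μ) = 2π√(6919³/398600) = 5727.6 s = 95.46 min.
Single-satellite node shift = (5727.6/86166) × 360° = 23.93°.
With 6 satellites evenly phased, successive equator crossings are 23.93/6 = 3.988° apart.
That is 3.988 × 111.2 = 443 km at the equator.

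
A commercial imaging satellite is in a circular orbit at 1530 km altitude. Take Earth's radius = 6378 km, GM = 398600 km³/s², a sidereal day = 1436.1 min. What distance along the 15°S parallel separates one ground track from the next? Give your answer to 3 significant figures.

Semi-major axis a = 6378 + 1530 = 7908 km. Period T = 2π√(a³/μ) = 2π√(7908³/398600) = 6998.6 s = 116.64 min.
Node shift per orbit = (6998.6/86166) × 360° = 29.24°.
Equatorial spacing = 29.24 × 111.3 km/° = 3255 km.
At 15° latitude, spacing = 3255 × cos(15°) = 3144 km.

3140 km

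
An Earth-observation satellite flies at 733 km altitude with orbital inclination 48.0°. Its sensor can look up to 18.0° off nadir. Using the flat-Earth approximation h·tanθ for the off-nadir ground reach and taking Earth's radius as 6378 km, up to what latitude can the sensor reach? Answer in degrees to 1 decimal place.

50.1°

For a prograde orbit the ground track reaches latitude ±i = ±48.0°.
Sensor half-swath on the ground ≈ 733·tan(18.0°) = 238 km = 2.14° of latitude.
Maximum observable latitude ≈ 48.0 + 2.14 = 50.1°.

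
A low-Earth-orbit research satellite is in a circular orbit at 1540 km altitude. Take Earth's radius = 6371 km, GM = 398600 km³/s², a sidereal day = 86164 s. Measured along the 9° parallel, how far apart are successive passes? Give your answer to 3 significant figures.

Semi-major axis a = 6371 + 1540 = 7911 km. Period T = 2π√(a³/μ) = 2π√(7911³/398600) = 7002.6 s = 116.71 min.
Node shift per orbit = (7002.6/86164) × 360° = 29.26°.
Equatorial spacing = 29.26 × 111.2 km/° = 3253 km.
At 9° latitude, spacing = 3253 × cos(9°) = 3213 km.

3210 km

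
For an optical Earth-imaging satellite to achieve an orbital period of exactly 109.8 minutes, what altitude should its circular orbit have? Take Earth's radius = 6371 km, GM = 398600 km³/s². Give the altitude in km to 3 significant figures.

T = 109.8 min = 6588.0 s.
From T = 2π√(a³/μ): a = (μ T²/4π²)^(1/3) = (398600 × 6588.0² / 4π²)^(1/3) = 7596 km.
Altitude h = a − R = 7596 − 6371 = 1225 km.

1220 km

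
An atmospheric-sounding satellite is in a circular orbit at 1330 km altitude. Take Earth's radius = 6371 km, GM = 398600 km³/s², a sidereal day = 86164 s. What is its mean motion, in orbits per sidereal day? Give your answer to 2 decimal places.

12.81

Semi-major axis a = 6371 + 1330 = 7701 km. Period T = 2π√(a³/μ) = 2π√(7701³/398600) = 6725.6 s = 112.09 min.
Orbits per sidereal day = 86164 / 6725.6 = 12.811.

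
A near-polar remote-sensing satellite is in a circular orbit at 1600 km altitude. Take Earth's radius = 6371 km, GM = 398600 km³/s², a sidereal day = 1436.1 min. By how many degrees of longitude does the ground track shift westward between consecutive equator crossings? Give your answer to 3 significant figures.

Semi-major axis a = 6371 + 1600 = 7971 km. Period T = 2π√(a³/μ) = 2π√(7971³/398600) = 7082.4 s = 118.04 min.
During one orbit Earth rotates (7082.4 / 86166) × 360° = 29.59°.

29.6°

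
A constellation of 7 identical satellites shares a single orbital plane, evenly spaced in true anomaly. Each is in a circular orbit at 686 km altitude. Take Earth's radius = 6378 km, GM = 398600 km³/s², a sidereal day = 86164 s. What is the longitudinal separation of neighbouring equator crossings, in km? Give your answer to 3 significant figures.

Semi-major axis a = 6378 + 686 = 7064 km. Period T = 2π√(a³/μ) = 2π√(7064³/398600) = 5908.6 s = 98.48 min.
Single-satellite node shift = (5908.6/86164) × 360° = 24.69°.
With 7 satellites evenly phased, successive equator crossings are 24.69/7 = 3.527° apart.
That is 3.527 × 111.3 = 393 km at the equator.

393 km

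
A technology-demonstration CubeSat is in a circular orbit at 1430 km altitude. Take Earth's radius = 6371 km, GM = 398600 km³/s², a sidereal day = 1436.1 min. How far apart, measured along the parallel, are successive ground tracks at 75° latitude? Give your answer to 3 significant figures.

Semi-major axis a = 6371 + 1430 = 7801 km. Period T = 2π√(a³/μ) = 2π√(7801³/398600) = 6857.0 s = 114.28 min.
Node shift per orbit = (6857.0/86166) × 360° = 28.65°.
Equatorial spacing = 28.65 × 111.2 km/° = 3186 km.
At 75° latitude, spacing = 3186 × cos(75°) = 824 km.

824 km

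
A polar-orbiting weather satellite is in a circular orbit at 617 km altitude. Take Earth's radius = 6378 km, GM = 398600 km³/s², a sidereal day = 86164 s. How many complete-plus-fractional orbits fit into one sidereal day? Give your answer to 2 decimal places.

Semi-major axis a = 6378 + 617 = 6995 km. Period T = 2π√(a³/μ) = 2π√(6995³/398600) = 5822.3 s = 97.04 min.
Orbits per sidereal day = 86164 / 5822.3 = 14.799.

14.80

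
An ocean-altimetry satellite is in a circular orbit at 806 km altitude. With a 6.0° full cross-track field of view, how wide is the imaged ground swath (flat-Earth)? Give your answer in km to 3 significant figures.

Half-angle = 6.0°/2 = 3°.
Swath width ≈ 2h·tan(θ/2) = 2 × 806 × tan(3°) = 84.5 km.

84.5 km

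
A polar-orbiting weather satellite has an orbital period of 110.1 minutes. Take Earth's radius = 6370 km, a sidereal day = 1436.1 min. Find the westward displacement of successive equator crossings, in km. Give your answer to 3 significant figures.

T = 110.1 min = 6606.0 s.
During one orbit Earth rotates (6606.0 / 86166) × 360° = 27.60°.
At the equator that is 27.60° × (2π·6370/360) km/° = 27.60 × 111.2 = 3068 km.

3070 km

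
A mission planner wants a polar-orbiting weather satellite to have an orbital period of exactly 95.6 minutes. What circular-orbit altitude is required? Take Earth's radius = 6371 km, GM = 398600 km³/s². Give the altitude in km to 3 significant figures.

T = 95.6 min = 5736.0 s.
From T = 2π√(a³/μ): a = (μ T²/4π²)^(1/3) = (398600 × 5736.0² / 4π²)^(1/3) = 6926 km.
Altitude h = a − R = 6926 − 6371 = 555 km.

555 km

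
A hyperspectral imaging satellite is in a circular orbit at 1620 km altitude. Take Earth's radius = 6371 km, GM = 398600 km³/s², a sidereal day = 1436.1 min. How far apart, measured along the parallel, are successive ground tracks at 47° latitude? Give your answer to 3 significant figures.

2250 km

Semi-major axis a = 6371 + 1620 = 7991 km. Period T = 2π√(a³/μ) = 2π√(7991³/398600) = 7109.1 s = 118.48 min.
Node shift per orbit = (7109.1/86166) × 360° = 29.70°.
Equatorial spacing = 29.70 × 111.2 km/° = 3303 km.
At 47° latitude, spacing = 3303 × cos(47°) = 2252 km.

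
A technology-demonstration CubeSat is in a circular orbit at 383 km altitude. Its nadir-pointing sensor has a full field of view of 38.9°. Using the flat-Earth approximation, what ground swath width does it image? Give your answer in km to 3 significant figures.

271 km

Half-angle = 38.9°/2 = 19.45°.
Swath width ≈ 2h·tan(θ/2) = 2 × 383 × tan(19.45°) = 270.5 km.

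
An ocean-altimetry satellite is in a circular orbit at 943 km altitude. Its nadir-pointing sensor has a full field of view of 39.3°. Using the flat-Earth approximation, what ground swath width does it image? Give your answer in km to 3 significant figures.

Half-angle = 39.3°/2 = 19.65°.
Swath width ≈ 2h·tan(θ/2) = 2 × 943 × tan(19.65°) = 673.4 km.

673 km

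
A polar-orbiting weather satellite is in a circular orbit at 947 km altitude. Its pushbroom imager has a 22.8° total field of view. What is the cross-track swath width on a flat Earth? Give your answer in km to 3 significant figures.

382 km

Half-angle = 22.8°/2 = 11.4°.
Swath width ≈ 2h·tan(θ/2) = 2 × 947 × tan(11.4°) = 381.9 km.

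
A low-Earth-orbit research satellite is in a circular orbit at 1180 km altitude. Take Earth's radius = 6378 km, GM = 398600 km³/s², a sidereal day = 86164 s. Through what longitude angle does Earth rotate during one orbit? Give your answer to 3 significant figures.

Semi-major axis a = 6378 + 1180 = 7558 km. Period T = 2π√(a³/μ) = 2π√(7558³/398600) = 6539.2 s = 108.99 min.
During one orbit Earth rotates (6539.2 / 86164) × 360° = 27.32°.

27.3°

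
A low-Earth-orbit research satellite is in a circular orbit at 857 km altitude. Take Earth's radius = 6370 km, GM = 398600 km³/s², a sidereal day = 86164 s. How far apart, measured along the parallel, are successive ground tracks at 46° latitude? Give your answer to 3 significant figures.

1970 km

Semi-major axis a = 6370 + 857 = 7227 km. Period T = 2π√(a³/μ) = 2π√(7227³/398600) = 6114.3 s = 101.91 min.
Node shift per orbit = (6114.3/86164) × 360° = 25.55°.
Equatorial spacing = 25.55 × 111.2 km/° = 2840 km.
At 46° latitude, spacing = 2840 × cos(46°) = 1973 km.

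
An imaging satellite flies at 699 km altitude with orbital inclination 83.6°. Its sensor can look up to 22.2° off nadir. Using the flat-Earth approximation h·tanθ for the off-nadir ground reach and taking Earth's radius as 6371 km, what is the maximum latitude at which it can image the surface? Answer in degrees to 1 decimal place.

For a prograde orbit the ground track reaches latitude ±i = ±83.6°.
Sensor half-swath on the ground ≈ 699·tan(22.2°) = 285 km = 2.57° of latitude.
Maximum observable latitude ≈ 83.6 + 2.57 = 86.2°.

86.2°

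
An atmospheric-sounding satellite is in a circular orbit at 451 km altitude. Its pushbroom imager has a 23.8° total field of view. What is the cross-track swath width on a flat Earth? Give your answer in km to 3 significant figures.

Half-angle = 23.8°/2 = 11.9°.
Swath width ≈ 2h·tan(θ/2) = 2 × 451 × tan(11.9°) = 190.1 km.

190 km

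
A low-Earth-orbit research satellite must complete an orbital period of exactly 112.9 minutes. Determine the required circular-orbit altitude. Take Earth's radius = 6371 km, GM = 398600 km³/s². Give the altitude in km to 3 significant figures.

1370 km

T = 112.9 min = 6774.0 s.
From T = 2π√(a³/μ): a = (μ T²/4π²)^(1/3) = (398600 × 6774.0² / 4π²)^(1/3) = 7738 km.
Altitude h = a − R = 7738 − 6371 = 1367 km.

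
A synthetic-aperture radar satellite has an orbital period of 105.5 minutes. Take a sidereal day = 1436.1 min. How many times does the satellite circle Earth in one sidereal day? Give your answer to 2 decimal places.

T = 105.5 min = 6330.0 s.
Orbits per sidereal day = 86166 / 6330.0 = 13.612.

13.61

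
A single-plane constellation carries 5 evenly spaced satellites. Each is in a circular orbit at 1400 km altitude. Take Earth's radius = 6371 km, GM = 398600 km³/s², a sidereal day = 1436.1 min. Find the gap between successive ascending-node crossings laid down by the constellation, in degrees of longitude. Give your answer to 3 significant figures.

5.70°

Semi-major axis a = 6371 + 1400 = 7771 km. Period T = 2π√(a³/μ) = 2π√(7771³/398600) = 6817.5 s = 113.63 min.
Single-satellite node shift = (6817.5/86166) × 360° = 28.48°.
With 5 satellites evenly phased, successive equator crossings are 28.48/5 = 5.697° apart.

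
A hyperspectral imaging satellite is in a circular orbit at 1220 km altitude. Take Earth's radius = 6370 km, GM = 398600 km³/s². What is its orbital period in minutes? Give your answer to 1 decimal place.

109.7 min

Semi-major axis a = 6370 + 1220 = 7590 km. Period T = 2π√(a³/μ) = 2π√(7590³/398600) = 6580.7 s = 109.68 min.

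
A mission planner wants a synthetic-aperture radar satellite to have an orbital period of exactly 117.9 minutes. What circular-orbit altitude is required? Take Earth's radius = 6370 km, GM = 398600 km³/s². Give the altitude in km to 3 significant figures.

1590 km

T = 117.9 min = 7074.0 s.
From T = 2π√(a³/μ): a = (μ T²/4π²)^(1/3) = (398600 × 7074.0² / 4π²)^(1/3) = 7965 km.
Altitude h = a − R = 7965 − 6370 = 1595 km.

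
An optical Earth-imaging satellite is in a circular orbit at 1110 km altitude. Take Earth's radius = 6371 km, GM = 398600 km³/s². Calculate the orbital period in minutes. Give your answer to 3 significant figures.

Semi-major axis a = 6371 + 1110 = 7481 km. Period T = 2π√(a³/μ) = 2π√(7481³/398600) = 6439.5 s = 107.32 min.

107 min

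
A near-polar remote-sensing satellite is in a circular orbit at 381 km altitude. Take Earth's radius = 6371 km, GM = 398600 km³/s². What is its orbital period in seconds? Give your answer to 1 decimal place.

5521.5 seconds

Semi-major axis a = 6371 + 381 = 6752 km. Period T = 2π√(a³/μ) = 2π√(6752³/398600) = 5521.5 s = 92.03 min.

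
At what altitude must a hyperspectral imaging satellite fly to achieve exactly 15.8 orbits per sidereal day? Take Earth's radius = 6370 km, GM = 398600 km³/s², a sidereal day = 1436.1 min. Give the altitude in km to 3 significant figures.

Required period T = 86166 / 15.8 = 5453.5 s.
From T = 2π√(a³/μ): a = (μ T²/4π²)^(1/3) = (398600 × 5453.5² / 4π²)^(1/3) = 6696 km.
Altitude h = a − R = 6696 − 6370 = 326 km.

326 km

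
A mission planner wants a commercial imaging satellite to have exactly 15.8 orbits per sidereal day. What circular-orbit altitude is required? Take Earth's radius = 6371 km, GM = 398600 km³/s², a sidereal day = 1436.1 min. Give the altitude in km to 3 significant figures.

Required period T = 86166 / 15.8 = 5453.5 s.
From T = 2π√(a³/μ): a = (μ T²/4π²)^(1/3) = (398600 × 5453.5² / 4π²)^(1/3) = 6696 km.
Altitude h = a − R = 6696 − 6371 = 325 km.

325 km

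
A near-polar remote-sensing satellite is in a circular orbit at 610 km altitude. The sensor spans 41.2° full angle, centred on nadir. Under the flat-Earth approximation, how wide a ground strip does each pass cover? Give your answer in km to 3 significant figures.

Half-angle = 41.2°/2 = 20.6°.
Swath width ≈ 2h·tan(θ/2) = 2 × 610 × tan(20.6°) = 458.6 km.

459 km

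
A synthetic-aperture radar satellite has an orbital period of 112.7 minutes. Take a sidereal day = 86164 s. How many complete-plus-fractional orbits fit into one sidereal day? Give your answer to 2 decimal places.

12.74

T = 112.7 min = 6762.0 s.
Orbits per sidereal day = 86164 / 6762.0 = 12.742.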